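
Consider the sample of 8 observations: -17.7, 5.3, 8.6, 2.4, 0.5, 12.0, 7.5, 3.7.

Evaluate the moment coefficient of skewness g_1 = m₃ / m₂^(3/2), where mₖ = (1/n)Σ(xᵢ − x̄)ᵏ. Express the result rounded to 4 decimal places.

-1.5485

x̄ = (-17.7 + 5.3 + 8.6 + 2.4 + 0.5 + 12.0 + 7.5 + 3.7) / 8 = 2.7875
deviations (xᵢ − x̄): -20.4875, 2.5125, 5.8125, -0.3875, -2.2875, 9.2125, 4.7125, 0.9125
Σ(xᵢ − x̄)² = 573.1288 ⇒ m₂ = 573.1288/8 = 71.64109
Σ(xᵢ − x̄)³ = -7511.8867 ⇒ m₃ = -7511.8867/8 = -938.98583
m₂^(3/2) = 71.64109^(1.5) = 606.37783
g_1 = m₃ / m₂^(3/2) = -938.98583 / 606.37783 ≈ -1.5485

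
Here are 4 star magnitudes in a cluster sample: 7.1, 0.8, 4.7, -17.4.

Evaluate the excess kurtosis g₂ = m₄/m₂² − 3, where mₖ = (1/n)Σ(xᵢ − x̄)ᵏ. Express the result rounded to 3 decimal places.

x̄ = -1.2000
Σ(xᵢ − x̄)² = 370.1400 ⇒ m₂ = 92.53500
Σ(xᵢ − x̄)⁴ = 74848.3218 ⇒ m₄ = 18712.08045
m₂² = 8562.72622
g₂ = m₄/m₂² − 3 = 2.18529 − 3 ≈ -0.815

-0.815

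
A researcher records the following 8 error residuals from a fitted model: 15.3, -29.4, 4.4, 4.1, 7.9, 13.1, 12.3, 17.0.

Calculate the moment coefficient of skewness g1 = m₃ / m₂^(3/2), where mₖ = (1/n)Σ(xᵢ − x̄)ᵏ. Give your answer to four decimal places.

x̄ = (15.3 - 29.4 + 4.4 + 4.1 + 7.9 + 13.1 + 12.3 + 17.0) / 8 = 5.5875
deviations (xᵢ − x̄): 9.7125, -34.9875, -1.1875, -1.4875, 2.3125, 7.5125, 6.7125, 11.4125
Σ(xᵢ − x̄)² = 1559.1687 ⇒ m₂ = 1559.1687/8 = 194.89609
Σ(xᵢ − x̄)³ = -39692.6122 ⇒ m₃ = -39692.6122/8 = -4961.57652
m₂^(3/2) = 194.89609^(1.5) = 2720.85064
g1 = m₃ / m₂^(3/2) = -4961.57652 / 2720.85064 ≈ -1.8235

-1.8235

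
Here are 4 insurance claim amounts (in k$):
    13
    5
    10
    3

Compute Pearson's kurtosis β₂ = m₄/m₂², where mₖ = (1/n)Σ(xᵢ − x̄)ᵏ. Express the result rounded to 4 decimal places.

1.3730

x̄ = 7.7500
Σ(xᵢ − x̄)² = 62.7500 ⇒ m₂ = 15.68750
Σ(xᵢ − x̄)⁴ = 1351.5781 ⇒ m₄ = 337.89453
m₂² = 246.09766
β₂ = m₄/m₂² = 337.89453 / 246.09766 ≈ 1.3730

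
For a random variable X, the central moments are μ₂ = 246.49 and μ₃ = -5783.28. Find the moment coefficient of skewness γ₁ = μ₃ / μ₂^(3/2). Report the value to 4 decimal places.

-1.4944

σ = √μ₂ = √246.49 = 15.70000
σ³ = μ₂^(3/2) = 3869.89300
γ₁ = μ₃/σ³ = -5783.28 / 3869.89300 ≈ -1.4944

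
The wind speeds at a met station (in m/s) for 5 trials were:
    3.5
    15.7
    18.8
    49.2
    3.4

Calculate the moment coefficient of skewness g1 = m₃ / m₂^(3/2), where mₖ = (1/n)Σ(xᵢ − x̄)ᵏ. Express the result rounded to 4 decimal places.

1.0085

x̄ = (3.5 + 15.7 + 18.8 + 49.2 + 3.4) / 5 = 18.1200
deviations (xᵢ − x̄): -14.6200, -2.4200, 0.6800, 31.0800, -14.7200
Σ(xᵢ − x̄)² = 1402.7080 ⇒ m₂ = 1402.7080/5 = 280.54160
Σ(xᵢ − x̄)³ = 23693.9285 ⇒ m₃ = 23693.9285/5 = 4738.78570
m₂^(3/2) = 280.54160^(1.5) = 4698.89677
g1 = m₃ / m₂^(3/2) = 4738.78570 / 4698.89677 ≈ 1.0085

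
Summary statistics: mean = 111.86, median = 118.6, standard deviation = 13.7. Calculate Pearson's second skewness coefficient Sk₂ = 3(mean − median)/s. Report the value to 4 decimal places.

Sk₂ = 3(111.86 − 118.6) / 13.7 = 3 × -6.7400 / 13.7
    = -20.2200 / 13.7 ≈ -1.4759

-1.4759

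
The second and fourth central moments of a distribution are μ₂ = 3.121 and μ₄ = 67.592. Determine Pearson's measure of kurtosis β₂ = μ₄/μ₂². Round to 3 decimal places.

6.939

μ₂² = 3.121² = 9.74064
μ₄/μ₂² = 67.592 / 9.74064 = 6.93917
β₂ ≈ 6.939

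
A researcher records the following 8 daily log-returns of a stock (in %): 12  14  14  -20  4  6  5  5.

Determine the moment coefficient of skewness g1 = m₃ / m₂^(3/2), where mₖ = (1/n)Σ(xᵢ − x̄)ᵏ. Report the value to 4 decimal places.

-1.6118

x̄ = (12 + 14 + 14 - 20 + 4 + 6 + 5 + 5) / 8 = 5.0000
deviations (xᵢ − x̄): 7.0000, 9.0000, 9.0000, -25.0000, -1.0000, 1.0000, 0.0000, 0.0000
Σ(xᵢ − x̄)² = 838.0000 ⇒ m₂ = 838.0000/8 = 104.75000
Σ(xᵢ − x̄)³ = -13824.0000 ⇒ m₃ = -13824.0000/8 = -1728.00000
m₂^(3/2) = 104.75000^(1.5) = 1072.08951
g1 = m₃ / m₂^(3/2) = -1728.00000 / 1072.08951 ≈ -1.6118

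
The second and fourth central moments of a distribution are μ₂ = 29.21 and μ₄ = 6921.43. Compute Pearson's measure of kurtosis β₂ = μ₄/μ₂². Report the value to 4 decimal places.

8.1121

μ₂² = 29.21² = 853.22410
μ₄/μ₂² = 6921.43 / 853.22410 = 8.11209
β₂ ≈ 8.1121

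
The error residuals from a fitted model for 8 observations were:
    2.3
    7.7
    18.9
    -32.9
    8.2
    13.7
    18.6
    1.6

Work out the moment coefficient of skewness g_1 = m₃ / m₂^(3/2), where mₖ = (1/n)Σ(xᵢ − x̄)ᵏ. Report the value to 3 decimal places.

-1.580

x̄ = (2.3 + 7.7 + 18.9 - 32.9 + 8.2 + 13.7 + 18.6 + 1.6) / 8 = 4.7625
deviations (xᵢ − x̄): -2.4625, 2.9375, 14.1375, -37.6625, 3.4375, 8.9375, 13.8375, -3.1625
Σ(xᵢ − x̄)² = 1926.1988 ⇒ m₂ = 1926.1988/8 = 240.77484
Σ(xᵢ − x̄)³ = -47214.3732 ⇒ m₃ = -47214.3732/8 = -5901.79665
m₂^(3/2) = 240.77484^(1.5) = 3736.08428
g_1 = m₃ / m₂^(3/2) = -5901.79665 / 3736.08428 ≈ -1.580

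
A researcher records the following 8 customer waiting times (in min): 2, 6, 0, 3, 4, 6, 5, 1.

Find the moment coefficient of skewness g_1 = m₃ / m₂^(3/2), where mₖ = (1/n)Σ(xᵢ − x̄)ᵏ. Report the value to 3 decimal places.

x̄ = (2 + 6 + 0 + 3 + 4 + 6 + 5 + 1) / 8 = 3.3750
deviations (xᵢ − x̄): -1.3750, 2.6250, -3.3750, -0.3750, 0.6250, 2.6250, 1.6250, -2.3750
Σ(xᵢ − x̄)² = 35.8750 ⇒ m₂ = 35.8750/8 = 4.48438
Σ(xᵢ − x̄)³ = -13.7813 ⇒ m₃ = -13.7813/8 = -1.72266
m₂^(3/2) = 4.48438^(1.5) = 9.49627
g_1 = m₃ / m₂^(3/2) = -1.72266 / 9.49627 ≈ -0.181

-0.181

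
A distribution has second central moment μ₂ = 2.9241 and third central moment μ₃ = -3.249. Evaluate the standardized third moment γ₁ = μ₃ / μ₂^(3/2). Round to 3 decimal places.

σ = √μ₂ = √2.9241 = 1.71000
σ³ = μ₂^(3/2) = 5.00021
γ₁ = μ₃/σ³ = -3.249 / 5.00021 ≈ -0.650

-0.650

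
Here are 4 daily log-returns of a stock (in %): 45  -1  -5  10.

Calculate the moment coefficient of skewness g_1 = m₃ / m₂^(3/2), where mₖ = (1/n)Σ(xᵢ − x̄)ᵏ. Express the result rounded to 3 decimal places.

0.906

x̄ = (45 - 1 - 5 + 10) / 4 = 12.2500
deviations (xᵢ − x̄): 32.7500, -13.2500, -17.2500, -2.2500
Σ(xᵢ − x̄)² = 1550.7500 ⇒ m₂ = 1550.7500/4 = 387.68750
Σ(xᵢ − x̄)³ = 27655.8750 ⇒ m₃ = 27655.8750/4 = 6913.96875
m₂^(3/2) = 387.68750^(1.5) = 7633.48221
g_1 = m₃ / m₂^(3/2) = 6913.96875 / 7633.48221 ≈ 0.906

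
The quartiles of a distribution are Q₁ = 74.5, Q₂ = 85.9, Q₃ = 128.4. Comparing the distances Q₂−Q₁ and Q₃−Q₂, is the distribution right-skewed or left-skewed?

right-skewed

Q₂ − Q₁ = 11.4;  Q₃ − Q₂ = 42.5
Q₃ − Q₂ > Q₂ − Q₁ ⇒ the upper half is more spread out ⇒ right-skewed.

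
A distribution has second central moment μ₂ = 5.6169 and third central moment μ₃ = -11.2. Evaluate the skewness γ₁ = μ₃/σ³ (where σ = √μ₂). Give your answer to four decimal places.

-0.8413

σ = √μ₂ = √5.6169 = 2.37000
σ³ = μ₂^(3/2) = 13.31205
γ₁ = μ₃/σ³ = -11.2 / 13.31205 ≈ -0.8413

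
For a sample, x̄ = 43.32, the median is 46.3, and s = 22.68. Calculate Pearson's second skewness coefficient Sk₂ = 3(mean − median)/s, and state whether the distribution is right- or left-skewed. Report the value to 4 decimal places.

Sk₂ = 3(43.32 − 46.3) / 22.68 = 3 × -2.9800 / 22.68
    = -8.9400 / 22.68 ≈ -0.3942
Sk₂ < 0 ⇒ mean < median ⇒ left-skewed (negative skew).

-0.3942, left-skewed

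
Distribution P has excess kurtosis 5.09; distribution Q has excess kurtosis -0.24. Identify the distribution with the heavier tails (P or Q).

Higher excess kurtosis ⇒ heavier tails relative to the normal distribution.
5.09 vs -0.24: the larger is 5.09, so P has heavier tails. (P is leptokurtic — heavier-than-normal tails; the other is platykurtic.)

P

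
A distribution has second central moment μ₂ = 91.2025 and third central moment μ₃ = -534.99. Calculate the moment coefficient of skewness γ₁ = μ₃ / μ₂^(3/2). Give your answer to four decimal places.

σ = √μ₂ = √91.2025 = 9.55000
σ³ = μ₂^(3/2) = 870.98388
γ₁ = μ₃/σ³ = -534.99 / 870.98388 ≈ -0.6142

-0.6142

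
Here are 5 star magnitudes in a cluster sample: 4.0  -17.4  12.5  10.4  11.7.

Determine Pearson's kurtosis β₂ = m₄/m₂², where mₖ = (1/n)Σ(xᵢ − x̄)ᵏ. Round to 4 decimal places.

x̄ = 4.2400
Σ(xᵢ − x̄)² = 630.1720 ⇒ m₂ = 126.03440
Σ(xᵢ − x̄)⁴ = 228487.1273 ⇒ m₄ = 45697.42547
m₂² = 15884.66998
β₂ = m₄/m₂² = 45697.42547 / 15884.66998 ≈ 2.8768

2.8768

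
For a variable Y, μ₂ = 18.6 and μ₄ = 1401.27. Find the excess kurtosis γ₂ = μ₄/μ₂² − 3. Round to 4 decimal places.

1.0504

μ₂² = 18.6² = 345.96000
μ₄/μ₂² = 1401.27 / 345.96000 = 4.05038
γ₂ = 4.05038 − 3 ≈ 1.0504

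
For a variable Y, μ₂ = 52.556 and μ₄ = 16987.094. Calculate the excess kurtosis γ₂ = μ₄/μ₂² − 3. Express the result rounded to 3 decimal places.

μ₂² = 52.556² = 2762.13314
μ₄/μ₂² = 16987.094 / 2762.13314 = 6.14999
γ₂ = 6.14999 − 3 ≈ 3.150

3.150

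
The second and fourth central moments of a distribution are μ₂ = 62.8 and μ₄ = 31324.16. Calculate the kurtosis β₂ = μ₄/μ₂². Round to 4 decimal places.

7.9426

μ₂² = 62.8² = 3943.84000
μ₄/μ₂² = 31324.16 / 3943.84000 = 7.94255
β₂ ≈ 7.9426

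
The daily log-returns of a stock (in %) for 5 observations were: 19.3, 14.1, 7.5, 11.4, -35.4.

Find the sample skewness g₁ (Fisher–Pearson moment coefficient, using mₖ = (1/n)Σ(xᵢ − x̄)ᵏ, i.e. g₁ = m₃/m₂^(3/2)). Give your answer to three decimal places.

-1.359

x̄ = (19.3 + 14.1 + 7.5 + 11.4 - 35.4) / 5 = 3.3800
deviations (xᵢ − x̄): 15.9200, 10.7200, 4.1200, 8.0200, -38.7800
Σ(xᵢ − x̄)² = 1953.5480 ⇒ m₂ = 1953.5480/5 = 390.70960
Σ(xᵢ − x̄)³ = -52468.2161 ⇒ m₃ = -52468.2161/5 = -10493.64322
m₂^(3/2) = 390.70960^(1.5) = 7722.91266
g₁ = m₃ / m₂^(3/2) = -10493.64322 / 7722.91266 ≈ -1.359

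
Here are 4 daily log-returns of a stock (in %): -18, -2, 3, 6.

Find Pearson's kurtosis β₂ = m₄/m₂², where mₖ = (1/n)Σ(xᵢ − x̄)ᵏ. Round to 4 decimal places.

2.0784

x̄ = -2.7500
Σ(xᵢ − x̄)² = 342.7500 ⇒ m₂ = 85.68750
Σ(xᵢ − x̄)⁴ = 61040.5781 ⇒ m₄ = 15260.14453
m₂² = 7342.34766
β₂ = m₄/m₂² = 15260.14453 / 7342.34766 ≈ 2.0784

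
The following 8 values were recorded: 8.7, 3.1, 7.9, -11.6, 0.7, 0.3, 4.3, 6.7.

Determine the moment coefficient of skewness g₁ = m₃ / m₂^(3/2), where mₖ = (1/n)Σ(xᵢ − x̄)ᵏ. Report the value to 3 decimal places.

x̄ = (8.7 + 3.1 + 7.9 - 11.6 + 0.7 + 0.3 + 4.3 + 6.7) / 8 = 2.5125
deviations (xᵢ − x̄): 6.1875, 0.5875, 5.3875, -14.1125, -1.8125, -2.2125, 1.7875, 4.1875
Σ(xᵢ − x̄)² = 295.7288 ⇒ m₂ = 295.7288/8 = 36.96609
Σ(xᵢ − x̄)³ = -2354.8628 ⇒ m₃ = -2354.8628/8 = -294.35786
m₂^(3/2) = 36.96609^(1.5) = 224.75292
g₁ = m₃ / m₂^(3/2) = -294.35786 / 224.75292 ≈ -1.310

-1.310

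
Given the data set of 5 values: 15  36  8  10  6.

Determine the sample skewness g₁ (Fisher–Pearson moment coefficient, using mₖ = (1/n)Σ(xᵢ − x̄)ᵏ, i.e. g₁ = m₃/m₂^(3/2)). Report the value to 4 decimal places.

1.2393

x̄ = (15 + 36 + 8 + 10 + 6) / 5 = 15.0000
deviations (xᵢ − x̄): 0.0000, 21.0000, -7.0000, -5.0000, -9.0000
Σ(xᵢ − x̄)² = 596.0000 ⇒ m₂ = 596.0000/5 = 119.20000
Σ(xᵢ − x̄)³ = 8064.0000 ⇒ m₃ = 8064.0000/5 = 1612.80000
m₂^(3/2) = 119.20000^(1.5) = 1301.41073
g₁ = m₃ / m₂^(3/2) = 1612.80000 / 1301.41073 ≈ 1.2393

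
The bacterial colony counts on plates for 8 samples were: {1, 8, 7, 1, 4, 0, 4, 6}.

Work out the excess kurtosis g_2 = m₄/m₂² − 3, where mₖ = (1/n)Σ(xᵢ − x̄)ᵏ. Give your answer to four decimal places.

x̄ = 3.8750
Σ(xᵢ − x̄)² = 62.8750 ⇒ m₂ = 7.85938
Σ(xᵢ − x̄)⁴ = 767.4004 ⇒ m₄ = 95.92505
m₂² = 61.76978
g_2 = m₄/m₂² − 3 = 1.55294 − 3 ≈ -1.4471

-1.4471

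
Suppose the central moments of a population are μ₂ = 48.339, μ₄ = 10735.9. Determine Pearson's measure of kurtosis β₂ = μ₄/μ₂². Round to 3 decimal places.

μ₂² = 48.339² = 2336.65892
μ₄/μ₂² = 10735.9 / 2336.65892 = 4.59455
β₂ ≈ 4.595

4.595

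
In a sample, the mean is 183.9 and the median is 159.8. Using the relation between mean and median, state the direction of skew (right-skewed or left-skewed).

right-skewed

mean − median = 183.9 − 159.8 = 24.1
mean > median ⇒ the longer tail is on the right ⇒ right-skewed (positively skewed).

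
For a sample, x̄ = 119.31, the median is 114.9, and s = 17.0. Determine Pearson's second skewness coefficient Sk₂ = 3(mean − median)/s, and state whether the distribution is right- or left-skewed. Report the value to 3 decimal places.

Sk₂ = 3(119.31 − 114.9) / 17.0 = 3 × 4.4100 / 17.0
    = 13.2300 / 17.0 ≈ 0.778
Sk₂ > 0 ⇒ mean > median ⇒ right-skewed (positive skew).

0.778, right-skewed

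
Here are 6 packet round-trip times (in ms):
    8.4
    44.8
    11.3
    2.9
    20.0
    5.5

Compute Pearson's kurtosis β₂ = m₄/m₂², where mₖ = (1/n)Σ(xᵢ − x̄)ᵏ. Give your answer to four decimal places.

3.2075

x̄ = 15.4833
Σ(xᵢ − x̄)² = 1205.5483 ⇒ m₂ = 200.92472
Σ(xᵢ − x̄)⁴ = 776928.3943 ⇒ m₄ = 129488.06571
m₂² = 40370.74400
β₂ = m₄/m₂² = 129488.06571 / 40370.74400 ≈ 3.2075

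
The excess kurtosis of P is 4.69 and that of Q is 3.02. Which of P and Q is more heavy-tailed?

Higher excess kurtosis ⇒ heavier tails relative to the normal distribution.
4.69 vs 3.02: the larger is 4.69, so P has heavier tails.

P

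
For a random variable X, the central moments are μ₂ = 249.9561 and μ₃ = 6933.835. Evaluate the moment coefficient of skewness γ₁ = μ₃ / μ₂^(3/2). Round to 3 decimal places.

σ = √μ₂ = √249.9561 = 15.81000
σ³ = μ₂^(3/2) = 3951.80594
γ₁ = μ₃/σ³ = 6933.835 / 3951.80594 ≈ 1.755

1.755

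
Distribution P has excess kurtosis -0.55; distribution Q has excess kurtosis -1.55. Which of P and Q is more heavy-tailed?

Higher excess kurtosis ⇒ heavier tails relative to the normal distribution.
-0.55 vs -1.55: the larger is -0.55, so P has heavier tails.

P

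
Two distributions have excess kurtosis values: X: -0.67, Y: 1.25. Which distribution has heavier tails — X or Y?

Higher excess kurtosis ⇒ heavier tails relative to the normal distribution.
-0.67 vs 1.25: the larger is 1.25, so Y has heavier tails. (Y is leptokurtic — heavier-than-normal tails; the other is platykurtic.)

Y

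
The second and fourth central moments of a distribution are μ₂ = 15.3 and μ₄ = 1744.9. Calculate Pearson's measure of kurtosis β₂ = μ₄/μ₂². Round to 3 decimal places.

7.454

μ₂² = 15.3² = 234.09000
μ₄/μ₂² = 1744.9 / 234.09000 = 7.45397
β₂ ≈ 7.454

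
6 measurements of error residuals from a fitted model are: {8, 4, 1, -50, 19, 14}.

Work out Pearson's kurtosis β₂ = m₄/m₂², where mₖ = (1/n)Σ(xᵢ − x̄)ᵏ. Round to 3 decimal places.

3.739

x̄ = -0.6667
Σ(xᵢ − x̄)² = 3135.3333 ⇒ m₂ = 522.55556
Σ(xᵢ − x̄)⁴ = 6125267.7778 ⇒ m₄ = 1020877.96296
m₂² = 273064.30864
β₂ = m₄/m₂² = 1020877.96296 / 273064.30864 ≈ 3.739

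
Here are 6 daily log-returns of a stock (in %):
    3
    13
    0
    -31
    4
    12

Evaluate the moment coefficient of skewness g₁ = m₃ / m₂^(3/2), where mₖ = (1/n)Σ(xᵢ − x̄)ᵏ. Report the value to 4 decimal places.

-1.3828

x̄ = (3 + 13 + 0 - 31 + 4 + 12) / 6 = 0.1667
deviations (xᵢ − x̄): 2.8333, 12.8333, -0.1667, -31.1667, 3.8333, 11.8333
Σ(xᵢ − x̄)² = 1298.8333 ⇒ m₂ = 1298.8333/6 = 216.47222
Σ(xᵢ − x̄)³ = -26424.4444 ⇒ m₃ = -26424.4444/6 = -4404.07407
m₂^(3/2) = 216.47222^(1.5) = 3184.95473
g₁ = m₃ / m₂^(3/2) = -4404.07407 / 3184.95473 ≈ -1.3828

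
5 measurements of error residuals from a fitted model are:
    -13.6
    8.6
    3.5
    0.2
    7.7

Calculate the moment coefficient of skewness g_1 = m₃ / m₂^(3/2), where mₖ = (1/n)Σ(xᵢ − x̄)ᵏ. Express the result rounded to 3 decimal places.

-1.016

x̄ = (-13.6 + 8.6 + 3.5 + 0.2 + 7.7) / 5 = 1.2800
deviations (xᵢ − x̄): -14.8800, 7.3200, 2.2200, -1.0800, 6.4200
Σ(xᵢ − x̄)² = 322.3080 ⇒ m₂ = 322.3080/5 = 64.46160
Σ(xᵢ − x̄)³ = -2628.1325 ⇒ m₃ = -2628.1325/5 = -525.62650
m₂^(3/2) = 64.46160^(1.5) = 517.54918
g_1 = m₃ / m₂^(3/2) = -525.62650 / 517.54918 ≈ -1.016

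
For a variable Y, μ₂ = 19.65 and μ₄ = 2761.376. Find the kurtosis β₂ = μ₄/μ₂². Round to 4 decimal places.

7.1516

μ₂² = 19.65² = 386.12250
μ₄/μ₂² = 2761.376 / 386.12250 = 7.15155
β₂ ≈ 7.1516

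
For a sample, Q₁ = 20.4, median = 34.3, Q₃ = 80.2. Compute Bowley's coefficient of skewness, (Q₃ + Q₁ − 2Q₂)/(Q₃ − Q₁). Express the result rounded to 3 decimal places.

numerator: Q₃ + Q₁ − 2Q₂ = 80.2 + 20.4 − 2×34.3 = 32.0000
denominator: Q₃ − Q₁ = 80.2 − 20.4 = 59.8000
Bowley skewness = 32.0000 / 59.8000 ≈ 0.535

0.535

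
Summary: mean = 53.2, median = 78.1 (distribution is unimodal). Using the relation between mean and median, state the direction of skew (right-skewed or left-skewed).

left-skewed

mean − median = 53.2 − 78.1 = -24.9
mean < median ⇒ the longer tail is on the left ⇒ left-skewed (negatively skewed).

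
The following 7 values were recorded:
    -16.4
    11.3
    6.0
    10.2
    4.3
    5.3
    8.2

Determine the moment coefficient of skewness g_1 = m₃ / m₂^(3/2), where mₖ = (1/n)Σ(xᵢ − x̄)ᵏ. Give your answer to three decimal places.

-1.725

x̄ = (-16.4 + 11.3 + 6.0 + 10.2 + 4.3 + 5.3 + 8.2) / 7 = 4.1286
deviations (xᵢ − x̄): -20.5286, 7.1714, 1.8714, 6.0714, 0.1714, 1.1714, 4.0714
Σ(xᵢ − x̄)² = 531.1943 ⇒ m₂ = 531.1943/7 = 75.88490
Σ(xᵢ − x̄)³ = -7982.9111 ⇒ m₃ = -7982.9111/7 = -1140.41587
m₂^(3/2) = 75.88490^(1.5) = 661.04805
g_1 = m₃ / m₂^(3/2) = -1140.41587 / 661.04805 ≈ -1.725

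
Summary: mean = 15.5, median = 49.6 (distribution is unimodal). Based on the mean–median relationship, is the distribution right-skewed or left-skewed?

left-skewed

mean − median = 15.5 − 49.6 = -34.1
mean < median ⇒ the longer tail is on the left ⇒ left-skewed (negatively skewed).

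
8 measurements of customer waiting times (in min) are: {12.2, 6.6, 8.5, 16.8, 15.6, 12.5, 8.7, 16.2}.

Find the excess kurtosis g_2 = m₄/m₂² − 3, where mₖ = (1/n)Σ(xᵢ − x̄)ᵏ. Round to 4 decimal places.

-1.4760

x̄ = 12.1375
Σ(xᵢ − x̄)² = 106.0788 ⇒ m₂ = 13.25984
Σ(xᵢ − x̄)⁴ = 2143.6828 ⇒ m₄ = 267.96035
m₂² = 175.82346
g_2 = m₄/m₂² − 3 = 1.52403 − 3 ≈ -1.4760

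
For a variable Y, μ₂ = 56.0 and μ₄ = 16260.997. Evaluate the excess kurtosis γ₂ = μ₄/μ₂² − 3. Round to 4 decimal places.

2.1853

μ₂² = 56.0² = 3136.00000
μ₄/μ₂² = 16260.997 / 3136.00000 = 5.18527
γ₂ = 5.18527 − 3 ≈ 2.1853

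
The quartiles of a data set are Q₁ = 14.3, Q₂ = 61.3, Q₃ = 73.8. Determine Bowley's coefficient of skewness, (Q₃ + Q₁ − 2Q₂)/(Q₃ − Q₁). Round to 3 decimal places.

-0.580

numerator: Q₃ + Q₁ − 2Q₂ = 73.8 + 14.3 − 2×61.3 = -34.5000
denominator: Q₃ − Q₁ = 73.8 − 14.3 = 59.5000
Bowley skewness = -34.5000 / 59.5000 ≈ -0.580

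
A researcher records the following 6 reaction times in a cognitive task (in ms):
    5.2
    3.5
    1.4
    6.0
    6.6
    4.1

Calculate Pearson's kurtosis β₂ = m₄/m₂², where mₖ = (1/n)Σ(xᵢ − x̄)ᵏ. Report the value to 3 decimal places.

x̄ = 4.4667
Σ(xᵢ − x̄)² = 17.9133 ⇒ m₂ = 2.98556
Σ(xᵢ − x̄)⁴ = 115.8644 ⇒ m₄ = 19.31073
m₂² = 8.91354
β₂ = m₄/m₂² = 19.31073 / 8.91354 ≈ 2.166

2.166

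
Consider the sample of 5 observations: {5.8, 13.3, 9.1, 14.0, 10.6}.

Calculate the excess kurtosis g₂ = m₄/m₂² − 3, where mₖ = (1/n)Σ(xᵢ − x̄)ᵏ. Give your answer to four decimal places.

-1.1662

x̄ = 10.5600
Σ(xᵢ − x̄)² = 44.1320 ⇒ m₂ = 8.82640
Σ(xᵢ − x̄)⁴ = 714.3087 ⇒ m₄ = 142.86174
m₂² = 77.90534
g₂ = m₄/m₂² − 3 = 1.83379 − 3 ≈ -1.1662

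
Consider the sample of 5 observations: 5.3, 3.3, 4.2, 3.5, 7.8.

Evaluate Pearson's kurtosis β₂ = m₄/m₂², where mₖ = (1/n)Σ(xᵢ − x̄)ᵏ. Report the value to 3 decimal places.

2.382

x̄ = 4.8200
Σ(xᵢ − x̄)² = 13.5480 ⇒ m₂ = 2.70960
Σ(xᵢ − x̄)⁴ = 87.4363 ⇒ m₄ = 17.48725
m₂² = 7.34193
β₂ = m₄/m₂² = 17.48725 / 7.34193 ≈ 2.382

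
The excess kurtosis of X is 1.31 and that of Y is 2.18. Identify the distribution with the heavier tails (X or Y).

Higher excess kurtosis ⇒ heavier tails relative to the normal distribution.
1.31 vs 2.18: the larger is 2.18, so Y has heavier tails.

Y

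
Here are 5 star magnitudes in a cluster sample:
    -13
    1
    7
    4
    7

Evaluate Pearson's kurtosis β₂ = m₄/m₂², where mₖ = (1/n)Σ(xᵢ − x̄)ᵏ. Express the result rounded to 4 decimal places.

x̄ = 1.2000
Σ(xᵢ − x̄)² = 276.8000 ⇒ m₂ = 55.36000
Σ(xᵢ − x̄)⁴ = 42983.4560 ⇒ m₄ = 8596.69120
m₂² = 3064.72960
β₂ = m₄/m₂² = 8596.69120 / 3064.72960 ≈ 2.8050

2.8050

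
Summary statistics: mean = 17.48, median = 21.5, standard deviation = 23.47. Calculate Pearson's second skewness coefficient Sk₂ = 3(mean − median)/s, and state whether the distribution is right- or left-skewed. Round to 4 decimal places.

-0.5138, left-skewed

Sk₂ = 3(17.48 − 21.5) / 23.47 = 3 × -4.0200 / 23.47
    = -12.0600 / 23.47 ≈ -0.5138
Sk₂ < 0 ⇒ mean < median ⇒ left-skewed (negative skew).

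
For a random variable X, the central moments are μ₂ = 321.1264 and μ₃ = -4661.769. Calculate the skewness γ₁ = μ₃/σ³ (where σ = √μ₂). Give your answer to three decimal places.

σ = √μ₂ = √321.1264 = 17.92000
σ³ = μ₂^(3/2) = 5754.58509
γ₁ = μ₃/σ³ = -4661.769 / 5754.58509 ≈ -0.810

-0.810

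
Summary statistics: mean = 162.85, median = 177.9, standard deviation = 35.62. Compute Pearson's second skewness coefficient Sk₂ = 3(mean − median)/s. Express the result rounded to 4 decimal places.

-1.2675

Sk₂ = 3(162.85 − 177.9) / 35.62 = 3 × -15.0500 / 35.62
    = -45.1500 / 35.62 ≈ -1.2675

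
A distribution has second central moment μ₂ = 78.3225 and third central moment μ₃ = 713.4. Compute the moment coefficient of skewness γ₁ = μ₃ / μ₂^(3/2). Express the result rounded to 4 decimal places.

1.0292

σ = √μ₂ = √78.3225 = 8.85000
σ³ = μ₂^(3/2) = 693.15413
γ₁ = μ₃/σ³ = 713.4 / 693.15413 ≈ 1.0292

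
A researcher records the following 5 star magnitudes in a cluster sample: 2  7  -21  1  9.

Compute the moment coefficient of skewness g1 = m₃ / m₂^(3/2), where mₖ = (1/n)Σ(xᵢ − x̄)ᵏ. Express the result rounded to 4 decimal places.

x̄ = (2 + 7 - 21 + 1 + 9) / 5 = -0.4000
deviations (xᵢ − x̄): 2.4000, 7.4000, -20.6000, 1.4000, 9.4000
Σ(xᵢ − x̄)² = 575.2000 ⇒ m₂ = 575.2000/5 = 115.04000
Σ(xᵢ − x̄)³ = -7489.4400 ⇒ m₃ = -7489.4400/5 = -1497.88800
m₂^(3/2) = 115.04000^(1.5) = 1233.88109
g1 = m₃ / m₂^(3/2) = -1497.88800 / 1233.88109 ≈ -1.2140

-1.2140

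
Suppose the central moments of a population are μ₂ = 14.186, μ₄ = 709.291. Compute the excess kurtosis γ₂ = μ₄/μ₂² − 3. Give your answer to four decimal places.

μ₂² = 14.186² = 201.24260
μ₄/μ₂² = 709.291 / 201.24260 = 3.52456
γ₂ = 3.52456 − 3 ≈ 0.5246

0.5246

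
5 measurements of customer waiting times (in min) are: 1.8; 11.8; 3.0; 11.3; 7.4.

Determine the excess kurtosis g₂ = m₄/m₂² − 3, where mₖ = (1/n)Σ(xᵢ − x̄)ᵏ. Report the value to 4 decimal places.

x̄ = 7.0600
Σ(xᵢ − x̄)² = 84.7120 ⇒ m₂ = 16.94240
Σ(xᵢ − x̄)⁴ = 1865.2057 ⇒ m₄ = 373.04113
m₂² = 287.04492
g₂ = m₄/m₂² − 3 = 1.29959 − 3 ≈ -1.7004

-1.7004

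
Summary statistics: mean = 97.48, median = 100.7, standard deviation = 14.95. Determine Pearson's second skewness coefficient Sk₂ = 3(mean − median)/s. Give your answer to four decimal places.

Sk₂ = 3(97.48 − 100.7) / 14.95 = 3 × -3.2200 / 14.95
    = -9.6600 / 14.95 ≈ -0.6462

-0.6462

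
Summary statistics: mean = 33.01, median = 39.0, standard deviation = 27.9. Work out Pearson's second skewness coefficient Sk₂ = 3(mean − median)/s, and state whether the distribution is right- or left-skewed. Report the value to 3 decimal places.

Sk₂ = 3(33.01 − 39.0) / 27.9 = 3 × -5.9900 / 27.9
    = -17.9700 / 27.9 ≈ -0.644
Sk₂ < 0 ⇒ mean < median ⇒ left-skewed (negative skew).

-0.644, left-skewed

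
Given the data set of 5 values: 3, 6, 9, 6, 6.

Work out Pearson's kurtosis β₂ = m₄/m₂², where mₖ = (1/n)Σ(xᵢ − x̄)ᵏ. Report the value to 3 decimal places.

x̄ = 6.0000
Σ(xᵢ − x̄)² = 18.0000 ⇒ m₂ = 3.60000
Σ(xᵢ − x̄)⁴ = 162.0000 ⇒ m₄ = 32.40000
m₂² = 12.96000
β₂ = m₄/m₂² = 32.40000 / 12.96000 ≈ 2.500

2.500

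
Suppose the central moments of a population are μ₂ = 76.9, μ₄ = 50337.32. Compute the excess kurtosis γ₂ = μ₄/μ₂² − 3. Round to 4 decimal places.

μ₂² = 76.9² = 5913.61000
μ₄/μ₂² = 50337.32 / 5913.61000 = 8.51211
γ₂ = 8.51211 − 3 ≈ 5.5121

5.5121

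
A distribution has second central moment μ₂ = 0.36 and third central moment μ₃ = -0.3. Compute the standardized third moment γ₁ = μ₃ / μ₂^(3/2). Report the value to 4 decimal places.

σ = √μ₂ = √0.36 = 0.60000
σ³ = μ₂^(3/2) = 0.21600
γ₁ = μ₃/σ³ = -0.3 / 0.21600 ≈ -1.3889

-1.3889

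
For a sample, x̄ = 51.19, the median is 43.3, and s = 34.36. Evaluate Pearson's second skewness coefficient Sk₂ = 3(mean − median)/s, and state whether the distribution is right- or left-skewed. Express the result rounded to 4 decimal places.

0.6889, right-skewed

Sk₂ = 3(51.19 − 43.3) / 34.36 = 3 × 7.8900 / 34.36
    = 23.6700 / 34.36 ≈ 0.6889
Sk₂ > 0 ⇒ mean > median ⇒ right-skewed (positive skew).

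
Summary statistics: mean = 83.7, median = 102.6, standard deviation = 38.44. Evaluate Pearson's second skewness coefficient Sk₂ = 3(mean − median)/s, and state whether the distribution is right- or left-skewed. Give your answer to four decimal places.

-1.4750, left-skewed

Sk₂ = 3(83.7 − 102.6) / 38.44 = 3 × -18.9000 / 38.44
    = -56.7000 / 38.44 ≈ -1.4750
Sk₂ < 0 ⇒ mean < median ⇒ left-skewed (negative skew).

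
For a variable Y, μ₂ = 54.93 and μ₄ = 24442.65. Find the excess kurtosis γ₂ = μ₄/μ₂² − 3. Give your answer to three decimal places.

5.101

μ₂² = 54.93² = 3017.30490
μ₄/μ₂² = 24442.65 / 3017.30490 = 8.10082
γ₂ = 8.10082 − 3 ≈ 5.101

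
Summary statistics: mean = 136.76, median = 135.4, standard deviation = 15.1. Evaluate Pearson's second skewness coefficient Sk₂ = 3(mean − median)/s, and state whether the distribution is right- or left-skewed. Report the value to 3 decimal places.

Sk₂ = 3(136.76 − 135.4) / 15.1 = 3 × 1.3600 / 15.1
    = 4.0800 / 15.1 ≈ 0.270
Sk₂ > 0 ⇒ mean > median ⇒ right-skewed (positive skew).

0.270, right-skewed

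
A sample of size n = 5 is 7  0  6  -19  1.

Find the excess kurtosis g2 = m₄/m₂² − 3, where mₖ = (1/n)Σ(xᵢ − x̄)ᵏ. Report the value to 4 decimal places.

-0.1466

x̄ = -1.0000
Σ(xᵢ − x̄)² = 442.0000 ⇒ m₂ = 88.40000
Σ(xᵢ − x̄)⁴ = 111490.0000 ⇒ m₄ = 22298.00000
m₂² = 7814.56000
g2 = m₄/m₂² − 3 = 2.85339 − 3 ≈ -0.1466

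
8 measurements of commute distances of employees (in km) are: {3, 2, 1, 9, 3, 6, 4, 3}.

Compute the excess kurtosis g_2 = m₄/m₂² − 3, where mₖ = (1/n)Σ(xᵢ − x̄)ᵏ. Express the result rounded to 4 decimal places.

x̄ = 3.8750
Σ(xᵢ − x̄)² = 44.8750 ⇒ m₂ = 5.60938
Σ(xᵢ − x̄)⁴ = 792.7129 ⇒ m₄ = 99.08911
m₂² = 31.46509
g_2 = m₄/m₂² − 3 = 3.14918 − 3 ≈ 0.1492

0.1492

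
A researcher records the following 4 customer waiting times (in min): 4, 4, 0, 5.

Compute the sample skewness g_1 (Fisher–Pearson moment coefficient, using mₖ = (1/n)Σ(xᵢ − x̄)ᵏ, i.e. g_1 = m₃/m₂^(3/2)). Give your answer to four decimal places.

-0.9930

x̄ = (4 + 4 + 0 + 5) / 4 = 3.2500
deviations (xᵢ − x̄): 0.7500, 0.7500, -3.2500, 1.7500
Σ(xᵢ − x̄)² = 14.7500 ⇒ m₂ = 14.7500/4 = 3.68750
Σ(xᵢ − x̄)³ = -28.1250 ⇒ m₃ = -28.1250/4 = -7.03125
m₂^(3/2) = 3.68750^(1.5) = 7.08106
g_1 = m₃ / m₂^(3/2) = -7.03125 / 7.08106 ≈ -0.9930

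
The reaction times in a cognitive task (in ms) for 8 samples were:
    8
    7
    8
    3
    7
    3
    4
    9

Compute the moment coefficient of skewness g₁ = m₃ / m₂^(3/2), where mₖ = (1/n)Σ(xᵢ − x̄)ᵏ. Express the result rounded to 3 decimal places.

-0.350

x̄ = (8 + 7 + 8 + 3 + 7 + 3 + 4 + 9) / 8 = 6.1250
deviations (xᵢ − x̄): 1.8750, 0.8750, 1.8750, -3.1250, 0.8750, -3.1250, -2.1250, 2.8750
Σ(xᵢ − x̄)² = 40.8750 ⇒ m₂ = 40.8750/8 = 5.10938
Σ(xᵢ − x̄)³ = -32.3438 ⇒ m₃ = -32.3438/8 = -4.04297
m₂^(3/2) = 5.10938^(1.5) = 11.54919
g₁ = m₃ / m₂^(3/2) = -4.04297 / 11.54919 ≈ -0.350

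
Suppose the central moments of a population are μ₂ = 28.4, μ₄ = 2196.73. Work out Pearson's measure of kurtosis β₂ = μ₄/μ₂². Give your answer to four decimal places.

μ₂² = 28.4² = 806.56000
μ₄/μ₂² = 2196.73 / 806.56000 = 2.72358
β₂ ≈ 2.7236

2.7236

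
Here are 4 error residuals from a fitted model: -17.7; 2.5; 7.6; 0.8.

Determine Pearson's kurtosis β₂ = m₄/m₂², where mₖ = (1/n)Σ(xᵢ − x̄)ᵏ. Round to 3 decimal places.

x̄ = -1.7000
Σ(xᵢ − x̄)² = 366.3800 ⇒ m₂ = 91.59500
Σ(xᵢ − x̄)⁴ = 73366.7522 ⇒ m₄ = 18341.68805
m₂² = 8389.64403
β₂ = m₄/m₂² = 18341.68805 / 8389.64403 ≈ 2.186

2.186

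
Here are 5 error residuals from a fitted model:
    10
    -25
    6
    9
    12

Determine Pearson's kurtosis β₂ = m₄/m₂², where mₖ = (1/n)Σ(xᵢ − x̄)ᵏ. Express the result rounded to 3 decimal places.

x̄ = 2.4000
Σ(xᵢ − x̄)² = 957.2000 ⇒ m₂ = 191.44000
Σ(xᵢ − x̄)⁴ = 577535.6960 ⇒ m₄ = 115507.13920
m₂² = 36649.27360
β₂ = m₄/m₂² = 115507.13920 / 36649.27360 ≈ 3.152

3.152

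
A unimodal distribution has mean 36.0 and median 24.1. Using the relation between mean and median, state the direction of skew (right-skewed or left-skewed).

mean − median = 36.0 − 24.1 = 11.9
mean > median ⇒ the longer tail is on the right ⇒ right-skewed (positively skewed).

right-skewed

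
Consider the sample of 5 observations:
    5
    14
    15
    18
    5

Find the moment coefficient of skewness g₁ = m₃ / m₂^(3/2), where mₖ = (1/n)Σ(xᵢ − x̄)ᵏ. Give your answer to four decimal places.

x̄ = (5 + 14 + 15 + 18 + 5) / 5 = 11.4000
deviations (xᵢ − x̄): -6.4000, 2.6000, 3.6000, 6.6000, -6.4000
Σ(xᵢ − x̄)² = 145.2000 ⇒ m₂ = 145.2000/5 = 29.04000
Σ(xᵢ − x̄)³ = -172.5600 ⇒ m₃ = -172.5600/5 = -34.51200
m₂^(3/2) = 29.04000^(1.5) = 156.49300
g₁ = m₃ / m₂^(3/2) = -34.51200 / 156.49300 ≈ -0.2205

-0.2205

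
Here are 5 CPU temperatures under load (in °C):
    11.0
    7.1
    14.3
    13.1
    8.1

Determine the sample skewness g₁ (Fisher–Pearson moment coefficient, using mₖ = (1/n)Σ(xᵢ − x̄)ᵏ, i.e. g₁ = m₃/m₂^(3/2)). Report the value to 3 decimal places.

-0.056

x̄ = (11.0 + 7.1 + 14.3 + 13.1 + 8.1) / 5 = 10.7200
deviations (xᵢ − x̄): 0.2800, -3.6200, 3.5800, 2.3800, -2.6200
Σ(xᵢ − x̄)² = 38.5280 ⇒ m₂ = 38.5280/5 = 7.70560
Σ(xᵢ − x̄)³ = -6.0367 ⇒ m₃ = -6.0367/5 = -1.20734
m₂^(3/2) = 7.70560^(1.5) = 21.38995
g₁ = m₃ / m₂^(3/2) = -1.20734 / 21.38995 ≈ -0.056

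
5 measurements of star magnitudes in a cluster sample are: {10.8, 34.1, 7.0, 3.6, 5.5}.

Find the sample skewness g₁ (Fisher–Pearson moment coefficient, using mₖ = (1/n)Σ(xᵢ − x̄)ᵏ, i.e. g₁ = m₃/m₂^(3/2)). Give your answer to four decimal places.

1.3406

x̄ = (10.8 + 34.1 + 7.0 + 3.6 + 5.5) / 5 = 12.2000
deviations (xᵢ − x̄): -1.4000, 21.9000, -5.2000, -8.6000, -6.7000
Σ(xᵢ − x̄)² = 627.4600 ⇒ m₂ = 627.4600/5 = 125.49200
Σ(xᵢ − x̄)³ = 9423.2880 ⇒ m₃ = 9423.2880/5 = 1884.65760
m₂^(3/2) = 125.49200^(1.5) = 1405.80169
g₁ = m₃ / m₂^(3/2) = 1884.65760 / 1405.80169 ≈ 1.3406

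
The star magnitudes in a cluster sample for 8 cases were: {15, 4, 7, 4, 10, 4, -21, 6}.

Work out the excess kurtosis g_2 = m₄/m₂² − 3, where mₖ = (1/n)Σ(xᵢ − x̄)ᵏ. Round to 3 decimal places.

x̄ = 3.6250
Σ(xᵢ − x̄)² = 793.8750 ⇒ m₂ = 99.23438
Σ(xᵢ − x̄)⁴ = 386264.8066 ⇒ m₄ = 48283.10083
m₂² = 9847.46118
g_2 = m₄/m₂² − 3 = 4.90310 − 3 ≈ 1.903

1.903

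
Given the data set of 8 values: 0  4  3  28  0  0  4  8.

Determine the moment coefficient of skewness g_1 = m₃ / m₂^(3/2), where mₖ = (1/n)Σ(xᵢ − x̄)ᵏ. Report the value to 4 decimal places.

1.9005

x̄ = (0 + 4 + 3 + 28 + 0 + 0 + 4 + 8) / 8 = 5.8750
deviations (xᵢ − x̄): -5.8750, -1.8750, -2.8750, 22.1250, -5.8750, -5.8750, -1.8750, 2.1250
Σ(xᵢ − x̄)² = 612.8750 ⇒ m₂ = 612.8750/8 = 76.60938
Σ(xᵢ − x̄)³ = 10194.8438 ⇒ m₃ = 10194.8438/8 = 1274.35547
m₂^(3/2) = 76.60938^(1.5) = 670.53720
g_1 = m₃ / m₂^(3/2) = 1274.35547 / 670.53720 ≈ 1.9005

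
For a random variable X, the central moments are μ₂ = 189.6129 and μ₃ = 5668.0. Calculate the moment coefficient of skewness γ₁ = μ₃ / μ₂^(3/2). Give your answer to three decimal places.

σ = √μ₂ = √189.6129 = 13.77000
σ³ = μ₂^(3/2) = 2610.96963
γ₁ = μ₃/σ³ = 5668.0 / 2610.96963 ≈ 2.171

2.171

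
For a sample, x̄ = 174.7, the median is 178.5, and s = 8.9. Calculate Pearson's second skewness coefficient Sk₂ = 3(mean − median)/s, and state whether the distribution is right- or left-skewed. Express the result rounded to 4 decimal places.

-1.2809, left-skewed

Sk₂ = 3(174.7 − 178.5) / 8.9 = 3 × -3.8000 / 8.9
    = -11.4000 / 8.9 ≈ -1.2809
Sk₂ < 0 ⇒ mean < median ⇒ left-skewed (negative skew).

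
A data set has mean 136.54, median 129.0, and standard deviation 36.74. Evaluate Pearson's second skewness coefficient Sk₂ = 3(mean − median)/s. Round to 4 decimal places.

Sk₂ = 3(136.54 − 129.0) / 36.74 = 3 × 7.5400 / 36.74
    = 22.6200 / 36.74 ≈ 0.6157

0.6157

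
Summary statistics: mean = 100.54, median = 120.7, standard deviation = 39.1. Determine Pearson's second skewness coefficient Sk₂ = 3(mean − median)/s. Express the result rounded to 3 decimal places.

-1.547

Sk₂ = 3(100.54 − 120.7) / 39.1 = 3 × -20.1600 / 39.1
    = -60.4800 / 39.1 ≈ -1.547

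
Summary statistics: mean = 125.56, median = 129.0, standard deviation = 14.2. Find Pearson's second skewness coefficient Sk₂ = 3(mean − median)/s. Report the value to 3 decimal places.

Sk₂ = 3(125.56 − 129.0) / 14.2 = 3 × -3.4400 / 14.2
    = -10.3200 / 14.2 ≈ -0.727

-0.727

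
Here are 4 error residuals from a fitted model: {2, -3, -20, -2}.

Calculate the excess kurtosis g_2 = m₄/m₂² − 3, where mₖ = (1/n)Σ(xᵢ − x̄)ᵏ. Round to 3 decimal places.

-0.775

x̄ = -5.7500
Σ(xᵢ − x̄)² = 284.7500 ⇒ m₂ = 71.18750
Σ(xᵢ − x̄)⁴ = 45096.8281 ⇒ m₄ = 11274.20703
m₂² = 5067.66016
g_2 = m₄/m₂² − 3 = 2.22474 − 3 ≈ -0.775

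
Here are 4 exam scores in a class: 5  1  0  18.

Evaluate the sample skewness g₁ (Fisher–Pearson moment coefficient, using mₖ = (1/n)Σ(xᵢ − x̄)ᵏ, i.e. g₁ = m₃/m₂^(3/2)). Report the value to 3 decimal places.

0.938

x̄ = (5 + 1 + 0 + 18) / 4 = 6.0000
deviations (xᵢ − x̄): -1.0000, -5.0000, -6.0000, 12.0000
Σ(xᵢ − x̄)² = 206.0000 ⇒ m₂ = 206.0000/4 = 51.50000
Σ(xᵢ − x̄)³ = 1386.0000 ⇒ m₃ = 1386.0000/4 = 346.50000
m₂^(3/2) = 51.50000^(1.5) = 369.58203
g₁ = m₃ / m₂^(3/2) = 346.50000 / 369.58203 ≈ 0.938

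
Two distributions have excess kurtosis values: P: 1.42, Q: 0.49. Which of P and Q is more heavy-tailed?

Higher excess kurtosis ⇒ heavier tails relative to the normal distribution.
1.42 vs 0.49: the larger is 1.42, so P has heavier tails.

P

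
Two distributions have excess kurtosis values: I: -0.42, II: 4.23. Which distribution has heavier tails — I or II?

II

Higher excess kurtosis ⇒ heavier tails relative to the normal distribution.
-0.42 vs 4.23: the larger is 4.23, so II has heavier tails. (II is leptokurtic — heavier-than-normal tails; the other is platykurtic.)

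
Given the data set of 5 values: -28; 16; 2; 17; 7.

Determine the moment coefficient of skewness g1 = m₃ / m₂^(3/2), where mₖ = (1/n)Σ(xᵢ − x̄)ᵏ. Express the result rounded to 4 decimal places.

x̄ = (-28 + 16 + 2 + 17 + 7) / 5 = 2.8000
deviations (xᵢ − x̄): -30.8000, 13.2000, -0.8000, 14.2000, 4.2000
Σ(xᵢ − x̄)² = 1342.8000 ⇒ m₂ = 1342.8000/5 = 268.56000
Σ(xᵢ − x̄)³ = -23981.2800 ⇒ m₃ = -23981.2800/5 = -4796.25600
m₂^(3/2) = 268.56000^(1.5) = 4401.10766
g1 = m₃ / m₂^(3/2) = -4796.25600 / 4401.10766 ≈ -1.0898

-1.0898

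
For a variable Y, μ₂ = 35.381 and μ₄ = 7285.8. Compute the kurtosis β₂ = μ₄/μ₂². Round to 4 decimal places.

μ₂² = 35.381² = 1251.81516
μ₄/μ₂² = 7285.8 / 1251.81516 = 5.82019
β₂ ≈ 5.8202

5.8202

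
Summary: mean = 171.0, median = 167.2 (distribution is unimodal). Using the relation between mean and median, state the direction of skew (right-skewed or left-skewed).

mean − median = 171.0 − 167.2 = 3.8
mean > median ⇒ the longer tail is on the right ⇒ right-skewed (positively skewed).

right-skewed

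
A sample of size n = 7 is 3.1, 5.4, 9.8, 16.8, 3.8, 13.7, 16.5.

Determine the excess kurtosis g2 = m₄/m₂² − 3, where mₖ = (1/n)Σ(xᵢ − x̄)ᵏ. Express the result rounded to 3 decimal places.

-1.672

x̄ = 9.8714
Σ(xᵢ − x̄)² = 209.3143 ⇒ m₂ = 29.90204
Σ(xᵢ − x̄)⁴ = 8310.8903 ⇒ m₄ = 1187.27004
m₂² = 894.13204
g2 = m₄/m₂² − 3 = 1.32785 − 3 ≈ -1.672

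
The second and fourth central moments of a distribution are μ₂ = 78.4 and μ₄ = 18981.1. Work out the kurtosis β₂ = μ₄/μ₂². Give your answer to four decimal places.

μ₂² = 78.4² = 6146.56000
μ₄/μ₂² = 18981.1 / 6146.56000 = 3.08809
β₂ ≈ 3.0881

3.0881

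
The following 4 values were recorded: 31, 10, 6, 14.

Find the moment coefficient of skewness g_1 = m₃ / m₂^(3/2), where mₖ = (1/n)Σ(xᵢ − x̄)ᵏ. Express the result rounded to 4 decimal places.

0.8594

x̄ = (31 + 10 + 6 + 14) / 4 = 15.2500
deviations (xᵢ − x̄): 15.7500, -5.2500, -9.2500, -1.2500
Σ(xᵢ − x̄)² = 362.7500 ⇒ m₂ = 362.7500/4 = 90.68750
Σ(xᵢ − x̄)³ = 2968.8750 ⇒ m₃ = 2968.8750/4 = 742.21875
m₂^(3/2) = 90.68750^(1.5) = 863.61692
g_1 = m₃ / m₂^(3/2) = 742.21875 / 863.61692 ≈ 0.8594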